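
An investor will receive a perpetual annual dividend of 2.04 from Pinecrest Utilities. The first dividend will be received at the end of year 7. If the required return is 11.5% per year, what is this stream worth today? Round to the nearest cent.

Value at end of year 6: C / r = 2.04 / 0.115 = 17.7391
Discount to today: PV = 17.7391 / (1 + 0.115)^6 = 17.7391 / 1.921539 = 9.23

9.23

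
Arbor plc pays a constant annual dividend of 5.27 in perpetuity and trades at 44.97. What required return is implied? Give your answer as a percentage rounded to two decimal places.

11.72%

P = C/r ⇒ r = C/P = 5.27/44.97 = 0.117189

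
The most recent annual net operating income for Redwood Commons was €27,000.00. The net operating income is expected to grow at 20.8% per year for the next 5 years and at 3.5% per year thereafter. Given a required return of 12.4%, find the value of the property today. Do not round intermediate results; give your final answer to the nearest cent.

D_1 = 32616.00000
D_2 = 39400.12800
D_3 = 47595.35462
D_4 = 57495.18839
D_5 = 69454.18757
Terminal value at year 5: TV = D_5×(1+g_2)/(r−g_2) = 71885.08413/0.089 = 807697.57455
P_0 = D_1/(1+r)^1 + D_2/(1+r)^2 + D_3/(1+r)^3 + D_4/(1+r)^4 + D_5/(1+r)^5 + TV/(1+r)^5
    = 29017.79359 + 31186.38315 + 33517.03812 + 36021.87015 + 38713.89603 + 450212.16173 = 618669.14278

€618669.14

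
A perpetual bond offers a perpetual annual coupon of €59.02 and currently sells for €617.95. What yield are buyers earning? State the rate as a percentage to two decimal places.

P = C/r ⇒ r = C/P = €59.02/€617.95 = 0.095509

9.55%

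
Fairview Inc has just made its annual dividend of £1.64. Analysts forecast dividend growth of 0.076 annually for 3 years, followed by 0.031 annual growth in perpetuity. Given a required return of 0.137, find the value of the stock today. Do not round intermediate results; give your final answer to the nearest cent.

D_1 = 1.76464
D_2 = 1.89875
D_3 = 2.04306
Terminal value at year 3: TV = D_3×(1+g_2)/(r−g_2) = 2.10639/0.106 = 19.87163
P_0 = D_1/(1+r)^1 + D_2/(1+r)^2 + D_3/(1+r)^3 + TV/(1+r)^3
    = 1.55201 + 1.46875 + 1.38995 + 13.51923 = 17.92995

£17.93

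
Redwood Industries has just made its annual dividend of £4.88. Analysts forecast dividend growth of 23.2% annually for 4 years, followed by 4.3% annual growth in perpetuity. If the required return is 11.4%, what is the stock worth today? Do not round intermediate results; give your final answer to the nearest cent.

D_1 = 6.01216
D_2 = 7.40698
D_3 = 9.12540
D_4 = 11.24249
Terminal value at year 4: TV = D_4×(1+g_2)/(r−g_2) = 11.72592/0.071 = 165.15382
P_0 = D_1/(1+r)^1 + D_2/(1+r)^2 + D_3/(1+r)^3 + D_4/(1+r)^4 + TV/(1+r)^4
    = 5.39691 + 5.96858 + 6.60080 + 7.29998 + 107.23779 = 132.50406

£132.50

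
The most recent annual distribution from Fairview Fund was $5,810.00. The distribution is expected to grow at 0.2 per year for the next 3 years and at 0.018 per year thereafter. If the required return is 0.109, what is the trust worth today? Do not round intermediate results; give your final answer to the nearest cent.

D_1 = 6972.00000
D_2 = 8366.40000
D_3 = 10039.68000
Terminal value at year 3: TV = D_3×(1+g_2)/(r−g_2) = 10220.39424/0.091 = 112312.02462
P_0 = D_1/(1+r)^1 + D_2/(1+r)^2 + D_3/(1+r)^3 + TV/(1+r)^3
    = 6286.74482 + 6802.60936 + 7360.80363 + 82343.93515 = 102794.09296

$102794.09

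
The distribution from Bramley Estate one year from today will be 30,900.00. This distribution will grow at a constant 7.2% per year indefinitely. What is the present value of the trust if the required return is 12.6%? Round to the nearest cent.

Growing perpetuity: P = D₁ / (r − g) = 30,900.0000 / (0.126 − 0.072) = 572,222.22

572222.22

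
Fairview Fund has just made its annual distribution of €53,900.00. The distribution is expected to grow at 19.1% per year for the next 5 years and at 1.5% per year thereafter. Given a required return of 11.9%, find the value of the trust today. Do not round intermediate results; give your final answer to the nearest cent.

D_1 = 64194.90000
D_2 = 76456.12590
D_3 = 91059.24595
D_4 = 108451.56192
D_5 = 129165.81025
Terminal value at year 5: TV = D_5×(1+g_2)/(r−g_2) = 131103.29740/0.104 = 1260608.62888
P_0 = D_1/(1+r)^1 + D_2/(1+r)^2 + D_3/(1+r)^3 + D_4/(1+r)^4 + D_5/(1+r)^5 + TV/(1+r)^5
    = 57368.09651 + 61059.34133 + 64988.09252 + 69169.63198 + 73620.22492 + 718505.07978 = 1044710.46704

€1044710.47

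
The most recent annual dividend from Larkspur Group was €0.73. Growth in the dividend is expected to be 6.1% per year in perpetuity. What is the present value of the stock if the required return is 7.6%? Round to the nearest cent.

D₁ = D₀ × (1 + g) = €0.73 × 1.061 = €0.7745
Growing perpetuity: P = D₁ / (r − g) = €0.7745 / (0.076 − 0.061) = €51.64

€51.64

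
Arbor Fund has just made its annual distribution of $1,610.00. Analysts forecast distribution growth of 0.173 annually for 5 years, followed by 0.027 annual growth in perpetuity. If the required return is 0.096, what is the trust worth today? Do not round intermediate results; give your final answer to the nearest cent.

D_1 = 1888.53000
D_2 = 2215.24569
D_3 = 2598.48319
D_4 = 3048.02079
D_5 = 3575.32838
Terminal value at year 5: TV = D_5×(1+g_2)/(r−g_2) = 3671.86225/0.069 = 53215.39492
P_0 = D_1/(1+r)^1 + D_2/(1+r)^2 + D_3/(1+r)^3 + D_4/(1+r)^4 + D_5/(1+r)^5 + TV/(1+r)^5
    = 1723.11131 + 1844.16932 + 1973.73231 + 2112.39781 + 2260.80532 + 33649.95740 = 43564.17346

$43564.17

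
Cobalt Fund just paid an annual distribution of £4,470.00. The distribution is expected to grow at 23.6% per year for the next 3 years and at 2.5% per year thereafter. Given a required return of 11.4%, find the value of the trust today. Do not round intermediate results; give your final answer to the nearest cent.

D_1 = 5524.92000
D_2 = 6828.80112
D_3 = 8440.39818
Terminal value at year 3: TV = D_3×(1+g_2)/(r−g_2) = 8651.40814/0.089 = 97206.83302
P_0 = D_1/(1+r)^1 + D_2/(1+r)^2 + D_3/(1+r)^3 + TV/(1+r)^3
    = 4959.53321 + 5502.67778 + 6105.30497 + 70313.90561 = 86881.42158

£86881.42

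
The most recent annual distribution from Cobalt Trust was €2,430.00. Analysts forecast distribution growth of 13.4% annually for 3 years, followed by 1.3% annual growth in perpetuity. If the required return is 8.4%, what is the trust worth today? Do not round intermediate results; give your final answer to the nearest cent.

D_1 = 2755.62000
D_2 = 3124.87308
D_3 = 3543.60607
Terminal value at year 3: TV = D_3×(1+g_2)/(r−g_2) = 3589.67295/0.071 = 50558.77397
P_0 = D_1/(1+r)^1 + D_2/(1+r)^2 + D_3/(1+r)^3 + TV/(1+r)^3
    = 2542.08487 + 2659.33971 + 2782.00298 + 39692.52137 = 47675.94893

€47675.95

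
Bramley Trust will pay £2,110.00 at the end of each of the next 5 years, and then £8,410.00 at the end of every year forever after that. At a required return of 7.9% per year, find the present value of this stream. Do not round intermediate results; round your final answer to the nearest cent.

£81235.19

PV of 5-year annuity: £2,110.00 × [1 − (1+0.079)^−5] / 0.079 = 8446.86908
Perpetuity value at year 5: £8,410.00 / 0.079 = 106455.69620
PV of perpetuity: 106455.69620 / (1+0.079)^5 = 72788.31755
Total PV = 8446.86908 + 72788.31755 = 81235.18663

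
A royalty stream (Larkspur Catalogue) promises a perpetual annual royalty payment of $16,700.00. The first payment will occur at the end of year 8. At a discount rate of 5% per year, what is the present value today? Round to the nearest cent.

$237367.56

Value at end of year 7: C / r = $16,700.00 / 0.05 = $334,000.0000
Discount to today: PV = $334,000.0000 / (1 + 0.05)^7 = $334,000.0000 / 1.407100 = $237,367.56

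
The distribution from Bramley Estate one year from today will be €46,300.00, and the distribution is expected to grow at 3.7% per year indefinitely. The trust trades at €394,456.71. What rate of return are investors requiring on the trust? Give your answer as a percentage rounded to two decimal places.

15.44%

P = D₁/(r − g) ⇒ r = D₁/P + g = €46,300.0000/€394,456.71 + 0.037 = 0.117377 + 0.037 = 0.154377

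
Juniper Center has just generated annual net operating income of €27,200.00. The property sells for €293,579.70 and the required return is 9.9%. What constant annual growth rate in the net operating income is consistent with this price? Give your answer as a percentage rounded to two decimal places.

0.58%

P = D₀(1+g)/(r−g) ⇒ P(r−g) = D₀(1+g) ⇒ g(P+D₀) = P·r − D₀
g = (P·r − D₀)/(P + D₀) = (€293,579.70×0.099 − €27,200.00) / (€293,579.70 + €27,200.00) = 0.005812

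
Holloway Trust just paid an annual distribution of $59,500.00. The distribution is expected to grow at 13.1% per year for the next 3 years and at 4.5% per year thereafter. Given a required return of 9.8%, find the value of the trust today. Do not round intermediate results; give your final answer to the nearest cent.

D_1 = 67294.50000
D_2 = 76110.07950
D_3 = 86080.49991
Terminal value at year 3: TV = D_3×(1+g_2)/(r−g_2) = 89954.12241/0.053 = 1697247.59265
P_0 = D_1/(1+r)^1 + D_2/(1+r)^2 + D_3/(1+r)^3 + TV/(1+r)^3
    = 61288.25137 + 63130.24799 + 65027.60517 + 1282148.06424 = 1471594.16877

$1471594.17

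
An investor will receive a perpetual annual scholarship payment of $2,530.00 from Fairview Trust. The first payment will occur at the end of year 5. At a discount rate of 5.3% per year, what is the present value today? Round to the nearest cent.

Value at end of year 4: C / r = $2,530.00 / 0.053 = $47,735.8491
Discount to today: PV = $47,735.8491 / (1 + 0.053)^4 = $47,735.8491 / 1.229457 = $38,826.76

$38826.76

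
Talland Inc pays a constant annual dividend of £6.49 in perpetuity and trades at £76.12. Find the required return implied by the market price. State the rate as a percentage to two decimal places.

8.53%

P = C/r ⇒ r = C/P = £6.49/£76.12 = 0.085260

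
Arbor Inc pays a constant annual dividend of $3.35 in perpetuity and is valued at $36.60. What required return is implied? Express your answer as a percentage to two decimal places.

9.15%

P = C/r ⇒ r = C/P = $3.35/$36.60 = 0.091530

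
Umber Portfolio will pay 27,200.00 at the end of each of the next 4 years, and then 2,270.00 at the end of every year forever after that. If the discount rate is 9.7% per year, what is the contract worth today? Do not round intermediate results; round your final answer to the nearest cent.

102942.75

PV of 4-year annuity: 27,200.00 × [1 − (1+0.097)^−4] / 0.097 = 86783.25658
Perpetuity value at year 4: 2,270.00 / 0.097 = 23402.06186
PV of perpetuity: 23402.06186 / (1+0.097)^4 = 16159.48860
Total PV = 86783.25658 + 16159.48860 = 102942.74519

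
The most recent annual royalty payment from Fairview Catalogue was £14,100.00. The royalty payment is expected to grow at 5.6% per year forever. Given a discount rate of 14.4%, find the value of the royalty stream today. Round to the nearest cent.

£169200.00

D₁ = D₀ × (1 + g) = £14,100.00 × 1.056 = £14,889.6000
Growing perpetuity: P = D₁ / (r − g) = £14,889.6000 / (0.144 − 0.056) = £169,200.00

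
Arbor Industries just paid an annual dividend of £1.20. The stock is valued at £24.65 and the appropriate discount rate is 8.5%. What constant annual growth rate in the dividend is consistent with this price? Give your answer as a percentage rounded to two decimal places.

P = D₀(1+g)/(r−g) ⇒ P(r−g) = D₀(1+g) ⇒ g(P+D₀) = P·r − D₀
g = (P·r − D₀)/(P + D₀) = (£24.65×0.085 − £1.20) / (£24.65 + £1.20) = 0.034632

3.46%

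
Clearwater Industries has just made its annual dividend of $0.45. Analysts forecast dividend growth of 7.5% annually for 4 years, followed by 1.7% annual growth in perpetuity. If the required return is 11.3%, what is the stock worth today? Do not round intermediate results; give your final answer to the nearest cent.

D_1 = 0.48375
D_2 = 0.52003
D_3 = 0.55903
D_4 = 0.60096
Terminal value at year 4: TV = D_4×(1+g_2)/(r−g_2) = 0.61118/0.096 = 6.36643
P_0 = D_1/(1+r)^1 + D_2/(1+r)^2 + D_3/(1+r)^3 + D_4/(1+r)^4 + TV/(1+r)^4
    = 0.43464 + 0.41980 + 0.40546 + 0.39162 + 4.14873 = 5.80025

$5.80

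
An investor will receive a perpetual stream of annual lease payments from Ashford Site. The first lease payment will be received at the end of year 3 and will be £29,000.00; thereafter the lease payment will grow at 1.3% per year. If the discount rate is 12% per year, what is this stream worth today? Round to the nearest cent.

Value at end of year 2: C₁ / (r − g) = £29,000.00 / (0.12 − 0.013) = £271,028.0374
Discount to today: PV = £271,028.0374 / (1 + 0.12)^2 = £271,028.0374 / 1.254400 = £216,061.89

£216061.89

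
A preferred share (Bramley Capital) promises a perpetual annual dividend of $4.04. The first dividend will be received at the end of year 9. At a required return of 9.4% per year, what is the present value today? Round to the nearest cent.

Value at end of year 8: C / r = $4.04 / 0.094 = $42.9787
Discount to today: PV = $42.9787 / (1 + 0.094)^8 = $42.9787 / 2.051817 = $20.95

$20.95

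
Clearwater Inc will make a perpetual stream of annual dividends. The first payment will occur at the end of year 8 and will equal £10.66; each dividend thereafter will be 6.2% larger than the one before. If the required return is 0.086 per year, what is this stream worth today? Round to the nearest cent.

Value at end of year 7: C₁ / (r − g) = £10.66 / (0.086 − 0.062) = £444.1667
Discount to today: PV = £444.1667 / (1 + 0.086)^7 = £444.1667 / 1.781594 = £249.31

£249.31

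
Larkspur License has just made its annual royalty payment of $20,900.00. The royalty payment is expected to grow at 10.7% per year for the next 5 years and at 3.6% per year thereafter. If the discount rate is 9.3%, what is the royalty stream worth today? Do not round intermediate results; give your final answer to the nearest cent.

D_1 = 23136.30000
D_2 = 25611.88410
D_3 = 28352.35570
D_4 = 31386.05776
D_5 = 34744.36594
Terminal value at year 5: TV = D_5×(1+g_2)/(r−g_2) = 35995.16311/0.057 = 631494.08969
P_0 = D_1/(1+r)^1 + D_2/(1+r)^2 + D_3/(1+r)^3 + D_4/(1+r)^4 + D_5/(1+r)^5 + TV/(1+r)^5
    = 21167.70357 + 21438.83609 + 21713.44150 + 21991.56426 + 22273.24944 + 404826.07751 = 513410.87236

$513410.87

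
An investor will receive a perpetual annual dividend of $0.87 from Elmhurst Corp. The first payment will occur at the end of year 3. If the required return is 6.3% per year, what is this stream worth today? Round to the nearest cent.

Value at end of year 2: C / r = $0.87 / 0.063 = $13.8095
Discount to today: PV = $13.8095 / (1 + 0.063)^2 = $13.8095 / 1.129969 = $12.22

$12.22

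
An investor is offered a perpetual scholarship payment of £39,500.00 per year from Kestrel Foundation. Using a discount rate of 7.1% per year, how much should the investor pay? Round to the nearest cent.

Level perpetuity: PV = C / r = £39,500.00 / 0.071 = £556,338.03

£556338.03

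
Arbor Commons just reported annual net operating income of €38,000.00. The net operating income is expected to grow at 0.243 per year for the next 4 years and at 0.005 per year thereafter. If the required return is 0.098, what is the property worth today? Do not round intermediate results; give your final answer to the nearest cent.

€883695.99

D_1 = 47234.00000
D_2 = 58711.86200
D_3 = 72978.84447
D_4 = 90712.70367
Terminal value at year 4: TV = D_4×(1+g_2)/(r−g_2) = 91166.26719/0.093 = 980282.44290
P_0 = D_1/(1+r)^1 + D_2/(1+r)^2 + D_3/(1+r)^3 + D_4/(1+r)^4 + TV/(1+r)^4
    = 43018.21494 + 48699.12674 + 55130.25004 + 62410.65647 + 674437.73923 = 883695.98741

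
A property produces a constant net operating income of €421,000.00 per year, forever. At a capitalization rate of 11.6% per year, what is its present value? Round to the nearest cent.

€3629310.34

Level perpetuity: PV = C / r = €421,000.00 / 0.116 = €3,629,310.34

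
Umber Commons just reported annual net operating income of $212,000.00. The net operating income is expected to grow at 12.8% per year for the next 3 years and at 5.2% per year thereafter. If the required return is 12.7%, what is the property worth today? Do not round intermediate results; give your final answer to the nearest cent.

D_1 = 239136.00000
D_2 = 269745.40800
D_3 = 304272.82022
Terminal value at year 3: TV = D_3×(1+g_2)/(r−g_2) = 320095.00688/0.075 = 4267933.42501
P_0 = D_1/(1+r)^1 + D_2/(1+r)^2 + D_3/(1+r)^3 + TV/(1+r)^3
    = 212188.11003 + 212376.38697 + 212564.83096 + 2981576.02900 = 3618705.35695

$3618705.36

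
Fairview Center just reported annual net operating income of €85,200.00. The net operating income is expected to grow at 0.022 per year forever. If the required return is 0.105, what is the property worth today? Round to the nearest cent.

D₁ = D₀ × (1 + g) = €85,200.00 × 1.022 = €87,074.4000
Growing perpetuity: P = D₁ / (r − g) = €87,074.4000 / (0.105 − 0.022) = €1,049,089.16

€1049089.16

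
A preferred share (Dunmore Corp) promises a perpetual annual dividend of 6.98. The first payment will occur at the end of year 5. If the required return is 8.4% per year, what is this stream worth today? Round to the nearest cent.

60.18

Value at end of year 4: C / r = 6.98 / 0.084 = 83.0952
Discount to today: PV = 83.0952 / (1 + 0.084)^4 = 83.0952 / 1.380757 = 60.18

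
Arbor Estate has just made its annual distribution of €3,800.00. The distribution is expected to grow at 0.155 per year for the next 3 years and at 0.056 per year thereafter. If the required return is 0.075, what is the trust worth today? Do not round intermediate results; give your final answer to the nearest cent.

D_1 = 4389.00000
D_2 = 5069.29500
D_3 = 5855.03572
Terminal value at year 3: TV = D_3×(1+g_2)/(r−g_2) = 6182.91773/0.019 = 325416.72240
P_0 = D_1/(1+r)^1 + D_2/(1+r)^2 + D_3/(1+r)^3 + TV/(1+r)^3
    = 4082.79070 + 4386.62628 + 4713.07289 + 261947.63019 = 275130.12006

€275130.12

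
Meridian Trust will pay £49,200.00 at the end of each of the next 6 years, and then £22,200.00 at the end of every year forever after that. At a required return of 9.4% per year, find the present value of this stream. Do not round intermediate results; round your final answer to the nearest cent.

PV of 6-year annuity: £49,200.00 × [1 − (1+0.094)^−6] / 0.094 = 218099.67686
Perpetuity value at year 6: £22,200.00 / 0.094 = 236170.21277
PV of perpetuity: 236170.21277 / (1+0.094)^6 = 137759.38296
Total PV = 218099.67686 + 137759.38296 = 355859.05982

£355859.06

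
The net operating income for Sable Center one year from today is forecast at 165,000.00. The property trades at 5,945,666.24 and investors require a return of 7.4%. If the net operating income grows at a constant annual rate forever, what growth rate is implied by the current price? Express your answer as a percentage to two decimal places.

P = D₁/(r−g) ⇒ g = r − D₁/P = 0.074 − 165,000.00/5,945,666.24 = 0.046249

4.62%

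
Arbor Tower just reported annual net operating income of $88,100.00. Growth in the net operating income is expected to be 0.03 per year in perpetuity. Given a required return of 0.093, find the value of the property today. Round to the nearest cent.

D₁ = D₀ × (1 + g) = $88,100.00 × 1.03 = $90,743.0000
Growing perpetuity: P = D₁ / (r − g) = $90,743.0000 / (0.093 − 0.03) = $1,440,365.08

$1440365.08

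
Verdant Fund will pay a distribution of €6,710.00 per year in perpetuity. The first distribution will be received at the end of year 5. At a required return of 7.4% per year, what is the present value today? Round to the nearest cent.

Value at end of year 4: C / r = €6,710.00 / 0.074 = €90,675.6757
Discount to today: PV = €90,675.6757 / (1 + 0.074)^4 = €90,675.6757 / 1.330507 = €68,151.23

€68151.23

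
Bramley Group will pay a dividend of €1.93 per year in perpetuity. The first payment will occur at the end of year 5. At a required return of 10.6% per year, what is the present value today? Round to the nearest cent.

€12.17

Value at end of year 4: C / r = €1.93 / 0.106 = €18.2075
Discount to today: PV = €18.2075 / (1 + 0.106)^4 = €18.2075 / 1.496306 = €12.17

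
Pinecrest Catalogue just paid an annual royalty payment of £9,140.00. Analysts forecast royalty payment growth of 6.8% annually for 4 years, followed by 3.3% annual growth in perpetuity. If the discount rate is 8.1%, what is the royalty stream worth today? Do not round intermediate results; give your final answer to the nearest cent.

£222881.71

D_1 = 9761.52000
D_2 = 10425.30336
D_3 = 11134.22399
D_4 = 11891.35122
Terminal value at year 4: TV = D_4×(1+g_2)/(r−g_2) = 12283.76581/0.048 = 255911.78771
P_0 = D_1/(1+r)^1 + D_2/(1+r)^2 + D_3/(1+r)^3 + D_4/(1+r)^4 + TV/(1+r)^4
    = 9030.08326 + 8921.48836 + 8814.19942 + 8708.20072 + 187407.73629 = 222881.70804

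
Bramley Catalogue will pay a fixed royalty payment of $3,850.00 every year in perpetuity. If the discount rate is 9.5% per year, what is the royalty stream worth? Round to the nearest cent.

Level perpetuity: PV = C / r = $3,850.00 / 0.095 = $40,526.32

$40526.32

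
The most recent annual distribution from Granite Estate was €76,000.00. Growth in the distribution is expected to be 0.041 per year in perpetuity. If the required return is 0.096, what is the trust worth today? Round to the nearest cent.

D₁ = D₀ × (1 + g) = €76,000.00 × 1.041 = €79,116.0000
Growing perpetuity: P = D₁ / (r − g) = €79,116.0000 / (0.096 − 0.041) = €1,438,472.73

€1438472.73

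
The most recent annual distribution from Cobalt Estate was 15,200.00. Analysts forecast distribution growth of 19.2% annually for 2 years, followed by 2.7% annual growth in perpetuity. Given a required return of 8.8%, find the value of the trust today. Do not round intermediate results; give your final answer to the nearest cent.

D_1 = 18118.40000
D_2 = 21597.13280
Terminal value at year 2: TV = D_2×(1+g_2)/(r−g_2) = 22180.25539/0.061 = 363610.74403
P_0 = D_1/(1+r)^1 + D_2/(1+r)^2 + TV/(1+r)^2
    = 16652.94118 + 18244.76644 + 307170.08409 = 342067.79171

342067.79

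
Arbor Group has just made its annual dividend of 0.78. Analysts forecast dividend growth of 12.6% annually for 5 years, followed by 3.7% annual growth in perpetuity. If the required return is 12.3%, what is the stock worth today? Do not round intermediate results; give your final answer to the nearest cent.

D_1 = 0.87828
D_2 = 0.98894
D_3 = 1.11355
D_4 = 1.25386
D_5 = 1.41184
Terminal value at year 5: TV = D_5×(1+g_2)/(r−g_2) = 1.46408/0.086 = 17.02421
P_0 = D_1/(1+r)^1 + D_2/(1+r)^2 + D_3/(1+r)^3 + D_4/(1+r)^4 + D_5/(1+r)^5 + TV/(1+r)^5
    = 0.78208 + 0.78417 + 0.78627 + 0.78837 + 0.79047 + 9.53165 = 13.46302

13.46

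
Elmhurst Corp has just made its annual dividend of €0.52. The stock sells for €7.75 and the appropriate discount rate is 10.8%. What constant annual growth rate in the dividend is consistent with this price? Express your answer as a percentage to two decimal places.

3.83%

P = D₀(1+g)/(r−g) ⇒ P(r−g) = D₀(1+g) ⇒ g(P+D₀) = P·r − D₀
g = (P·r − D₀)/(P + D₀) = (€7.75×0.108 − €0.52) / (€7.75 + €0.52) = 0.038331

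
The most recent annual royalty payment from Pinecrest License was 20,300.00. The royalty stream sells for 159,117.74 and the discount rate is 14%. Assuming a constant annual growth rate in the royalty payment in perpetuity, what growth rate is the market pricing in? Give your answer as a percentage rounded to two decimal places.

1.10%

P = D₀(1+g)/(r−g) ⇒ P(r−g) = D₀(1+g) ⇒ g(P+D₀) = P·r − D₀
g = (P·r − D₀)/(P + D₀) = (159,117.74×0.14 − 20,300.00) / (159,117.74 + 20,300.00) = 0.011016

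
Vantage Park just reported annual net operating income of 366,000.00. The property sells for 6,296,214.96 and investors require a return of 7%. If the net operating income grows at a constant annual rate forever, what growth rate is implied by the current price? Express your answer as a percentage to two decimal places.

P = D₀(1+g)/(r−g) ⇒ P(r−g) = D₀(1+g) ⇒ g(P+D₀) = P·r − D₀
g = (P·r − D₀)/(P + D₀) = (6,296,214.96×0.07 − 366,000.00) / (6,296,214.96 + 366,000.00) = 0.011218

1.12%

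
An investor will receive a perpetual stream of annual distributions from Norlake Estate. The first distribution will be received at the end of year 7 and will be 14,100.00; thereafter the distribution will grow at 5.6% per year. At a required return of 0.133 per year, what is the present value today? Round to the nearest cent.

Value at end of year 6: C₁ / (r − g) = 14,100.00 / (0.133 − 0.056) = 183,116.8831
Discount to today: PV = 183,116.8831 / (1 + 0.133)^6 = 183,116.8831 / 2.115336 = 86,566.31

86566.31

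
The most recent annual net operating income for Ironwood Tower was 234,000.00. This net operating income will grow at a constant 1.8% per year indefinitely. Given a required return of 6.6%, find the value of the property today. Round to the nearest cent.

4962750.00

D₁ = D₀ × (1 + g) = 234,000.00 × 1.018 = 238,212.0000
Growing perpetuity: P = D₁ / (r − g) = 238,212.0000 / (0.066 − 0.018) = 4,962,750.00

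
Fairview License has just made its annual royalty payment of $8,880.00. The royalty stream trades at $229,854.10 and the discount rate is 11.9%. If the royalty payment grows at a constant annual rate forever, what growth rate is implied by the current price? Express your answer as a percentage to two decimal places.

P = D₀(1+g)/(r−g) ⇒ P(r−g) = D₀(1+g) ⇒ g(P+D₀) = P·r − D₀
g = (P·r − D₀)/(P + D₀) = ($229,854.10×0.119 − $8,880.00) / ($229,854.10 + $8,880.00) = 0.077377

7.74%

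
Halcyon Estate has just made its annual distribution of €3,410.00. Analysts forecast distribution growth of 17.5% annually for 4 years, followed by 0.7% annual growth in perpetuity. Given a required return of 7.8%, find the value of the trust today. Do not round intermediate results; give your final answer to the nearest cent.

D_1 = 4006.75000
D_2 = 4707.93125
D_3 = 5531.81922
D_4 = 6499.88758
Terminal value at year 4: TV = D_4×(1+g_2)/(r−g_2) = 6545.38680/0.071 = 92188.54641
P_0 = D_1/(1+r)^1 + D_2/(1+r)^2 + D_3/(1+r)^3 + D_4/(1+r)^4 + TV/(1+r)^4
    = 3716.83673 + 4051.28308 + 4415.82340 + 4813.16558 + 68265.60191 = 85262.71071

€85262.71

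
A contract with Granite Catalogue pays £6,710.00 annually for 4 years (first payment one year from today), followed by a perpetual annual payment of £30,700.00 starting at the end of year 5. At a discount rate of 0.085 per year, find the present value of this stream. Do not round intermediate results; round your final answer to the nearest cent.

£282594.91

PV of 4-year annuity: £6,710.00 × [1 − (1+0.085)^−4] / 0.085 = 21979.25356
Perpetuity value at year 4: £30,700.00 / 0.085 = 361176.47059
PV of perpetuity: 361176.47059 / (1+0.085)^4 = 260615.65326
Total PV = 21979.25356 + 260615.65326 = 282594.90682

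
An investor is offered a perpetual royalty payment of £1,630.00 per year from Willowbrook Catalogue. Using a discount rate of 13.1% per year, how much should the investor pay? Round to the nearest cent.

Level perpetuity: PV = C / r = £1,630.00 / 0.131 = £12,442.75

£12442.75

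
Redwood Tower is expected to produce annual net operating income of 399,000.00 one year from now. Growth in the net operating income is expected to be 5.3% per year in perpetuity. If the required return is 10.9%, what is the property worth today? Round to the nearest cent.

Growing perpetuity: P = D₁ / (r − g) = 399,000.0000 / (0.109 − 0.053) = 7,125,000.00

7125000.00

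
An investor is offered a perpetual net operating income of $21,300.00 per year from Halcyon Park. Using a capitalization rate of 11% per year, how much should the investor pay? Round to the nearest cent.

$193636.36

Level perpetuity: PV = C / r = $21,300.00 / 0.11 = $193,636.36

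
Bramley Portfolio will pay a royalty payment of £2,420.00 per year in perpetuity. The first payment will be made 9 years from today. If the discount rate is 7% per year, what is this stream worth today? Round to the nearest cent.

£20120.89

Value at end of year 8: C / r = £2,420.00 / 0.07 = £34,571.4286
Discount to today: PV = £34,571.4286 / (1 + 0.07)^8 = £34,571.4286 / 1.718186 = £20,120.89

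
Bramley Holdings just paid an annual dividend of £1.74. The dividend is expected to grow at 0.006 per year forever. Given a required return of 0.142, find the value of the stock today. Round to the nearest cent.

£12.87

D₁ = D₀ × (1 + g) = £1.74 × 1.006 = £1.7504
Growing perpetuity: P = D₁ / (r − g) = £1.7504 / (0.142 − 0.006) = £12.87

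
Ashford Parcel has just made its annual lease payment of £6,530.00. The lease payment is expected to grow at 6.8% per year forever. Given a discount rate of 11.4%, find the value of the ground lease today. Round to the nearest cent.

£151609.57

D₁ = D₀ × (1 + g) = £6,530.00 × 1.068 = £6,974.0400
Growing perpetuity: P = D₁ / (r − g) = £6,974.0400 / (0.114 − 0.068) = £151,609.57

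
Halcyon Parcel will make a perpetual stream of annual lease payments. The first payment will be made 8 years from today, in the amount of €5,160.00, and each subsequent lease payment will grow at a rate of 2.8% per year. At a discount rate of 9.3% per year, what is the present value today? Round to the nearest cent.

€42598.59

Value at end of year 7: C₁ / (r − g) = €5,160.00 / (0.093 − 0.028) = €79,384.6154
Discount to today: PV = €79,384.6154 / (1 + 0.093)^7 = €79,384.6154 / 1.863550 = €42,598.59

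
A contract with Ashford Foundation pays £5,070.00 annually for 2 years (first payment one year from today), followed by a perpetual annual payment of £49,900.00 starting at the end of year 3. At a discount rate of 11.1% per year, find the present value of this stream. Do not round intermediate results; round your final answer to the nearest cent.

PV of 2-year annuity: £5,070.00 × [1 − (1+0.111)^−2] / 0.111 = 8670.97781
Perpetuity value at year 2: £49,900.00 / 0.111 = 449549.54955
PV of perpetuity: 449549.54955 / (1+0.111)^2 = 364207.97309
Total PV = 8670.97781 + 364207.97309 = 372878.95090

£372878.95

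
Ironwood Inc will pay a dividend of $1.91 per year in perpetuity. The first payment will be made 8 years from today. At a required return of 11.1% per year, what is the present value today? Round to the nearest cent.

Value at end of year 7: C / r = $1.91 / 0.111 = $17.2072
Discount to today: PV = $17.2072 / (1 + 0.111)^7 = $17.2072 / 2.089288 = $8.24

$8.24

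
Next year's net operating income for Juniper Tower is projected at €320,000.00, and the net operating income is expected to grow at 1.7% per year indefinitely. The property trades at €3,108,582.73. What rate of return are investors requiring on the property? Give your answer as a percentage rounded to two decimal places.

P = D₁/(r − g) ⇒ r = D₁/P + g = €320,000.0000/€3,108,582.73 + 0.017 = 0.102941 + 0.017 = 0.119941

11.99%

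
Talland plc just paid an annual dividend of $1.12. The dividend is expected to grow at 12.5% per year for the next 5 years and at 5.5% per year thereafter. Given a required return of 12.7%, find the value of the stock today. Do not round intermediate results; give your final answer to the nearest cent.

$21.84

D_1 = 1.26000
D_2 = 1.41750
D_3 = 1.59469
D_4 = 1.79402
D_5 = 2.01828
Terminal value at year 5: TV = D_5×(1+g_2)/(r−g_2) = 2.12928/0.072 = 29.57336
P_0 = D_1/(1+r)^1 + D_2/(1+r)^2 + D_3/(1+r)^3 + D_4/(1+r)^4 + D_5/(1+r)^5 + TV/(1+r)^5
    = 1.11801 + 1.11603 + 1.11405 + 1.11207 + 1.11010 + 16.26601 = 21.83627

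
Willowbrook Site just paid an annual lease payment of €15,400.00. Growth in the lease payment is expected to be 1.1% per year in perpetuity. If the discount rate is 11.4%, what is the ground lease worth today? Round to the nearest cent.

D₁ = D₀ × (1 + g) = €15,400.00 × 1.011 = €15,569.4000
Growing perpetuity: P = D₁ / (r − g) = €15,569.4000 / (0.114 − 0.011) = €151,159.22

€151159.22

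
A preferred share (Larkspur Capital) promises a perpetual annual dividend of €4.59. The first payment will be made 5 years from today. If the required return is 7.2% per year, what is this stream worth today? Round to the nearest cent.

€48.27

Value at end of year 4: C / r = €4.59 / 0.072 = €63.7500
Discount to today: PV = €63.7500 / (1 + 0.072)^4 = €63.7500 / 1.320624 = €48.27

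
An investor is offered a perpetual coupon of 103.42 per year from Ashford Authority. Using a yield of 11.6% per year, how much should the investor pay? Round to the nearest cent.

891.55

Level perpetuity: PV = C / r = 103.42 / 0.116 = 891.55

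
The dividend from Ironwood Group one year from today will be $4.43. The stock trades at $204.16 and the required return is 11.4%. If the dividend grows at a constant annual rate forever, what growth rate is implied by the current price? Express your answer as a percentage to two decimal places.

P = D₁/(r−g) ⇒ g = r − D₁/P = 0.114 − $4.43/$204.16 = 0.092301

9.23%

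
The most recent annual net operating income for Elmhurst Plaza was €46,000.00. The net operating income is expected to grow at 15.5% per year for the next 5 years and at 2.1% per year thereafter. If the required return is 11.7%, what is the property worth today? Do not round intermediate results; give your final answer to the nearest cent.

€832870.15

D_1 = 53130.00000
D_2 = 61365.15000
D_3 = 70876.74825
D_4 = 81862.64423
D_5 = 94551.35408
Terminal value at year 5: TV = D_5×(1+g_2)/(r−g_2) = 96536.93252/0.096 = 1005593.04708
P_0 = D_1/(1+r)^1 + D_2/(1+r)^2 + D_3/(1+r)^3 + D_4/(1+r)^4 + D_5/(1+r)^5 + TV/(1+r)^5
    = 47564.90600 + 49183.04962 + 50856.24200 + 52586.35587 + 54375.32769 + 578304.26640 = 832870.14758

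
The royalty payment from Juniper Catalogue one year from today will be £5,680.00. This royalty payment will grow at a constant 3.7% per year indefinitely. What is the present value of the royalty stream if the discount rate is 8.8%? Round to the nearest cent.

£111372.55

Growing perpetuity: P = D₁ / (r − g) = £5,680.0000 / (0.088 − 0.037) = £111,372.55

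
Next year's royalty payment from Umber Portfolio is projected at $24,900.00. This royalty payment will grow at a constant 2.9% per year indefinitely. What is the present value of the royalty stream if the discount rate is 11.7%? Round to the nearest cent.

$282954.55

Growing perpetuity: P = D₁ / (r − g) = $24,900.0000 / (0.117 − 0.029) = $282,954.55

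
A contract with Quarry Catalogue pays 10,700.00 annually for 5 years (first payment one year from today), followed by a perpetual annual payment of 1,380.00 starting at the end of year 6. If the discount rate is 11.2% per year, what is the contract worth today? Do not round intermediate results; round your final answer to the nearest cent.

46594.59

PV of 5-year annuity: 10,700.00 × [1 − (1+0.112)^−5] / 0.112 = 39347.94134
Perpetuity value at year 5: 1,380.00 / 0.112 = 12321.42857
PV of perpetuity: 12321.42857 / (1+0.112)^5 = 7246.64735
Total PV = 39347.94134 + 7246.64735 = 46594.58869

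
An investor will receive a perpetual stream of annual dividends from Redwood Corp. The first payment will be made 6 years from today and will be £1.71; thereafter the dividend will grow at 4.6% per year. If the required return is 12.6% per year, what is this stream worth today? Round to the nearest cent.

£11.81

Value at end of year 5: C₁ / (r − g) = £1.71 / (0.126 − 0.046) = £21.3750
Discount to today: PV = £21.3750 / (1 + 0.126)^5 = £21.3750 / 1.810056 = £11.81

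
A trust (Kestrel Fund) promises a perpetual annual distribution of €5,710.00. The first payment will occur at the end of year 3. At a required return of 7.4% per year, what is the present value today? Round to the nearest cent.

€66895.33

Value at end of year 2: C / r = €5,710.00 / 0.074 = €77,162.1622
Discount to today: PV = €77,162.1622 / (1 + 0.074)^2 = €77,162.1622 / 1.153476 = €66,895.33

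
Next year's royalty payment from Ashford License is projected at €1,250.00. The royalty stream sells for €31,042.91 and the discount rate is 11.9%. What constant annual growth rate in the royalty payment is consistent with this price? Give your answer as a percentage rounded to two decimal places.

P = D₁/(r−g) ⇒ g = r − D₁/P = 0.119 − €1,250.00/€31,042.91 = 0.078733

7.87%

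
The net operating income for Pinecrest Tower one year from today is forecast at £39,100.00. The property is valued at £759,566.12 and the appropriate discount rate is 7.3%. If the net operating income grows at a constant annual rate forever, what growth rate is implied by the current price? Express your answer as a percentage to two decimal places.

2.15%

P = D₁/(r−g) ⇒ g = r − D₁/P = 0.073 − £39,100.00/£759,566.12 = 0.021523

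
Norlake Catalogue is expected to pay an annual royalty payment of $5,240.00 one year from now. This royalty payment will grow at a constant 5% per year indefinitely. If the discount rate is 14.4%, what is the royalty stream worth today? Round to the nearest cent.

$55744.68

Growing perpetuity: P = D₁ / (r − g) = $5,240.0000 / (0.144 − 0.05) = $55,744.68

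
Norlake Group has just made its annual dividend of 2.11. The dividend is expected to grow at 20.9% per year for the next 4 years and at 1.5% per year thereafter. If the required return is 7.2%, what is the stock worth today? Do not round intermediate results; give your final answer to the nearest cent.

D_1 = 2.55099
D_2 = 3.08415
D_3 = 3.72873
D_4 = 4.50804
Terminal value at year 4: TV = D_4×(1+g_2)/(r−g_2) = 4.57566/0.057 = 80.27473
P_0 = D_1/(1+r)^1 + D_2/(1+r)^2 + D_3/(1+r)^3 + D_4/(1+r)^4 + TV/(1+r)^4
    = 2.37965 + 2.68377 + 3.02675 + 3.41357 + 60.78546 = 72.28921

72.29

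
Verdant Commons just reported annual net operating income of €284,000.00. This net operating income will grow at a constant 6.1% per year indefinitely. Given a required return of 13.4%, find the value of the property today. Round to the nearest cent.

€4127726.03

D₁ = D₀ × (1 + g) = €284,000.00 × 1.061 = €301,324.0000
Growing perpetuity: P = D₁ / (r − g) = €301,324.0000 / (0.134 − 0.061) = €4,127,726.03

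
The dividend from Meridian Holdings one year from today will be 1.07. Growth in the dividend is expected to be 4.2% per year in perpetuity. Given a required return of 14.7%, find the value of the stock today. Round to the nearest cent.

10.19

Growing perpetuity: P = D₁ / (r − g) = 1.0700 / (0.147 − 0.042) = 10.19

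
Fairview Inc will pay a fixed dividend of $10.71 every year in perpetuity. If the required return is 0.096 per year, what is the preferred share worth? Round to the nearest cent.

Level perpetuity: PV = C / r = $10.71 / 0.096 = $111.56

$111.56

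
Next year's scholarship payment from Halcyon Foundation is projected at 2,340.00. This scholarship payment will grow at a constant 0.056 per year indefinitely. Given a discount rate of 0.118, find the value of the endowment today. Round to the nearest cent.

37741.94

Growing perpetuity: P = D₁ / (r − g) = 2,340.0000 / (0.118 − 0.056) = 37,741.94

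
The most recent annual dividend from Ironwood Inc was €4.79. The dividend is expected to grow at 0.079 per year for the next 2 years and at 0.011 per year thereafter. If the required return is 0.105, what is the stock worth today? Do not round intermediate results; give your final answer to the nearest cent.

€58.37

D_1 = 5.16841
D_2 = 5.57671
Terminal value at year 2: TV = D_2×(1+g_2)/(r−g_2) = 5.63806/0.094 = 59.97934
P_0 = D_1/(1+r)^1 + D_2/(1+r)^2 + TV/(1+r)^2
    = 4.67729 + 4.56724 + 49.12213 = 58.36666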